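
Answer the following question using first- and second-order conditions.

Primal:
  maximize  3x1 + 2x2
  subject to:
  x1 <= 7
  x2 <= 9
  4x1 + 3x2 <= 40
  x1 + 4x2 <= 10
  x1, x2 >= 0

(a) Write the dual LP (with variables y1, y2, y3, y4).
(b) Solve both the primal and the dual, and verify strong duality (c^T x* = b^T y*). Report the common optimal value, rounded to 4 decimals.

The standard primal-dual pair for 'max c^T x s.t. A x <= b, x >= 0' is:
  Dual:  min b^T y  s.t.  A^T y >= c,  y >= 0.

So the dual LP is:
  minimize  7y1 + 9y2 + 40y3 + 10y4
  subject to:
    y1 + 4y3 + y4 >= 3
    y2 + 3y3 + 4y4 >= 2
    y1, y2, y3, y4 >= 0

Solving the primal: x* = (7, 0.75).
  primal value c^T x* = 22.5.
Solving the dual: y* = (2.5, 0, 0, 0.5).
  dual value b^T y* = 22.5.
Strong duality: c^T x* = b^T y*. Confirmed.

22.5


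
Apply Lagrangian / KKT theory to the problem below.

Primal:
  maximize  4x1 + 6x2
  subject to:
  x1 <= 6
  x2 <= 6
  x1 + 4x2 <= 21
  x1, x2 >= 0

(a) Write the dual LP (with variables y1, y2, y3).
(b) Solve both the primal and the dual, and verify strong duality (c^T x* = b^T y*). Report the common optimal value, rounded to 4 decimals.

The standard primal-dual pair for 'max c^T x s.t. A x <= b, x >= 0' is:
  Dual:  min b^T y  s.t.  A^T y >= c,  y >= 0.

So the dual LP is:
  minimize  6y1 + 6y2 + 21y3
  subject to:
    y1 + y3 >= 4
    y2 + 4y3 >= 6
    y1, y2, y3 >= 0

Solving the primal: x* = (6, 3.75).
  primal value c^T x* = 46.5.
Solving the dual: y* = (2.5, 0, 1.5).
  dual value b^T y* = 46.5.
Strong duality: c^T x* = b^T y*. Confirmed.

46.5


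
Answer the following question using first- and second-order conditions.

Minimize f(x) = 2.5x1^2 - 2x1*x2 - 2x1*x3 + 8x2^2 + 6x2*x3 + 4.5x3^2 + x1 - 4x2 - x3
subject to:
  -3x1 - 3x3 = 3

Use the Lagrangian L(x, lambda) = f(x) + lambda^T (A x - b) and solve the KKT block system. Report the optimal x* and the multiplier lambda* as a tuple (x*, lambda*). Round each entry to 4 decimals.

Form the Lagrangian:
  L(x, lambda) = (1/2) x^T Q x + c^T x + lambda^T (A x - b)
Stationarity (grad_x L = 0): Q x + c + A^T lambda = 0.
Primal feasibility: A x = b.

This gives the KKT block system:
  [ Q   A^T ] [ x     ]   [-c ]
  [ A    0  ] [ lambda ] = [ b ]

Solving the linear system:
  x*      = (-0.5714, 0.3393, -0.4286)
  lambda* = (-0.5595)
  f(x*)   = 0.0893

x* = (-0.5714, 0.3393, -0.4286), lambda* = (-0.5595)


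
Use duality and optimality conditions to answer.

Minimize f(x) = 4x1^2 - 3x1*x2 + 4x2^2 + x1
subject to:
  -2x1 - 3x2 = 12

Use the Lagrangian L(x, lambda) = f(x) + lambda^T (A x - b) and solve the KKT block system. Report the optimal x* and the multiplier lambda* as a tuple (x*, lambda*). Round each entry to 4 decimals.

Form the Lagrangian:
  L(x, lambda) = (1/2) x^T Q x + c^T x + lambda^T (A x - b)
Stationarity (grad_x L = 0): Q x + c + A^T lambda = 0.
Primal feasibility: A x = b.

This gives the KKT block system:
  [ Q   A^T ] [ x     ]   [-c ]
  [ A    0  ] [ lambda ] = [ b ]

Solving the linear system:
  x*      = (-2.2071, -2.5286)
  lambda* = (-4.5357)
  f(x*)   = 26.1107

x* = (-2.2071, -2.5286), lambda* = (-4.5357)


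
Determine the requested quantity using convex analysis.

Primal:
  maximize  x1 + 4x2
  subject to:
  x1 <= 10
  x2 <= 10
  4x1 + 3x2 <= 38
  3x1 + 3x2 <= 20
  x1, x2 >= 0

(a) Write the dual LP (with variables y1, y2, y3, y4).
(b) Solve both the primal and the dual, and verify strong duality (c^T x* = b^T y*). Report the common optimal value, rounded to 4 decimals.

The standard primal-dual pair for 'max c^T x s.t. A x <= b, x >= 0' is:
  Dual:  min b^T y  s.t.  A^T y >= c,  y >= 0.

So the dual LP is:
  minimize  10y1 + 10y2 + 38y3 + 20y4
  subject to:
    y1 + 4y3 + 3y4 >= 1
    y2 + 3y3 + 3y4 >= 4
    y1, y2, y3, y4 >= 0

Solving the primal: x* = (0, 6.6667).
  primal value c^T x* = 26.6667.
Solving the dual: y* = (0, 0, 0, 1.3333).
  dual value b^T y* = 26.6667.
Strong duality: c^T x* = b^T y*. Confirmed.

26.6667


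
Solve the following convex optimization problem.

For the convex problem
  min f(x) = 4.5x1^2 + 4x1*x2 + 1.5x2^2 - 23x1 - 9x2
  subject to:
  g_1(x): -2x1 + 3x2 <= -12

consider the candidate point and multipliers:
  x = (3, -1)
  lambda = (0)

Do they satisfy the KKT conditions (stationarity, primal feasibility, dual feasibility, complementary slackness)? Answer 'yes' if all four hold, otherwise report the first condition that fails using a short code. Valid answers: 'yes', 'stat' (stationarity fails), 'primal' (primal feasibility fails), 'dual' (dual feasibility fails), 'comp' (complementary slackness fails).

Gradient of f: grad f(x) = Q x + c = (0, 0)
Constraint values g_i(x) = a_i^T x - b_i:
  g_1((3, -1)) = 3
Stationarity residual: grad f(x) + sum_i lambda_i a_i = (0, 0)
  -> stationarity OK
Primal feasibility (all g_i <= 0): FAILS
Dual feasibility (all lambda_i >= 0): OK
Complementary slackness (lambda_i * g_i(x) = 0 for all i): OK

Verdict: the first failing condition is primal_feasibility -> primal.

primal


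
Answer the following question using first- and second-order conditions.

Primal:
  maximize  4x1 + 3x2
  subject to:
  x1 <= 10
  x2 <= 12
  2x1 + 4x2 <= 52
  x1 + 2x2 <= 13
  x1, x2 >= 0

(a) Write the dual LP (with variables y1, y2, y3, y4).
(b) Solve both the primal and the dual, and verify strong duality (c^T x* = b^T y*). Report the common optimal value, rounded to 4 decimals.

The standard primal-dual pair for 'max c^T x s.t. A x <= b, x >= 0' is:
  Dual:  min b^T y  s.t.  A^T y >= c,  y >= 0.

So the dual LP is:
  minimize  10y1 + 12y2 + 52y3 + 13y4
  subject to:
    y1 + 2y3 + y4 >= 4
    y2 + 4y3 + 2y4 >= 3
    y1, y2, y3, y4 >= 0

Solving the primal: x* = (10, 1.5).
  primal value c^T x* = 44.5.
Solving the dual: y* = (2.5, 0, 0, 1.5).
  dual value b^T y* = 44.5.
Strong duality: c^T x* = b^T y*. Confirmed.

44.5


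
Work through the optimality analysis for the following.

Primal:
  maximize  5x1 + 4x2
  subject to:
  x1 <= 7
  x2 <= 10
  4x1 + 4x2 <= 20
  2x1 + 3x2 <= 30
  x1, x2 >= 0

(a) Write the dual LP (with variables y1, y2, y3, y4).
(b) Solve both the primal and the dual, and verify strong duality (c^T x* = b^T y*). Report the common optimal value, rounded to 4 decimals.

The standard primal-dual pair for 'max c^T x s.t. A x <= b, x >= 0' is:
  Dual:  min b^T y  s.t.  A^T y >= c,  y >= 0.

So the dual LP is:
  minimize  7y1 + 10y2 + 20y3 + 30y4
  subject to:
    y1 + 4y3 + 2y4 >= 5
    y2 + 4y3 + 3y4 >= 4
    y1, y2, y3, y4 >= 0

Solving the primal: x* = (5, 0).
  primal value c^T x* = 25.
Solving the dual: y* = (0, 0, 1.25, 0).
  dual value b^T y* = 25.
Strong duality: c^T x* = b^T y*. Confirmed.

25


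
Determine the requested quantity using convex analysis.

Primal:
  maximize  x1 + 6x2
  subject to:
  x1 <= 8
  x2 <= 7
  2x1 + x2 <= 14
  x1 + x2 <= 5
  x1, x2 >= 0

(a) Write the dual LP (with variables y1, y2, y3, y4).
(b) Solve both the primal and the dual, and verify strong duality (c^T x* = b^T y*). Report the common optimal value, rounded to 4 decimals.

The standard primal-dual pair for 'max c^T x s.t. A x <= b, x >= 0' is:
  Dual:  min b^T y  s.t.  A^T y >= c,  y >= 0.

So the dual LP is:
  minimize  8y1 + 7y2 + 14y3 + 5y4
  subject to:
    y1 + 2y3 + y4 >= 1
    y2 + y3 + y4 >= 6
    y1, y2, y3, y4 >= 0

Solving the primal: x* = (0, 5).
  primal value c^T x* = 30.
Solving the dual: y* = (0, 0, 0, 6).
  dual value b^T y* = 30.
Strong duality: c^T x* = b^T y*. Confirmed.

30


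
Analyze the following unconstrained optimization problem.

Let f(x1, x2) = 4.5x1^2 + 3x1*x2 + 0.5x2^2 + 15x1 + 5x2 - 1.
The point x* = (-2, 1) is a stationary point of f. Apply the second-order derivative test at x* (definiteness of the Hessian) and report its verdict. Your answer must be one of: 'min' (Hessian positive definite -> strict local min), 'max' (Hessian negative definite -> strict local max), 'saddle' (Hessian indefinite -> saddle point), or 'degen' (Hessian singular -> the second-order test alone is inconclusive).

Compute the Hessian H = grad^2 f:
  H = [[9, 3], [3, 1]]
Verify stationarity: grad f(x*) = H x* + g = (0, 0).
Eigenvalues of H: 0, 10.
H has a zero eigenvalue (singular; positive semidefinite but not definite), so H is neither positive definite, negative definite, nor indefinite. The second-order test alone is inconclusive -> degen.
(Indeed, f is constant along the null direction of H through x*, so x* is not a strict local extremum.)

degen


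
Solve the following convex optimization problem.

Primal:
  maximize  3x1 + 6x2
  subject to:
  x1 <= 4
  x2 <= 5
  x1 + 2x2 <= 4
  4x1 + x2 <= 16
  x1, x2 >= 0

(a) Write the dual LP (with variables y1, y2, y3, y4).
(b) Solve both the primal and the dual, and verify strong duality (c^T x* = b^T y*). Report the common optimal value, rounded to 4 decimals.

The standard primal-dual pair for 'max c^T x s.t. A x <= b, x >= 0' is:
  Dual:  min b^T y  s.t.  A^T y >= c,  y >= 0.

So the dual LP is:
  minimize  4y1 + 5y2 + 4y3 + 16y4
  subject to:
    y1 + y3 + 4y4 >= 3
    y2 + 2y3 + y4 >= 6
    y1, y2, y3, y4 >= 0

Solving the primal: x* = (4, 0).
  primal value c^T x* = 12.
Solving the dual: y* = (0, 0, 3, 0).
  dual value b^T y* = 12.
Strong duality: c^T x* = b^T y*. Confirmed.

12


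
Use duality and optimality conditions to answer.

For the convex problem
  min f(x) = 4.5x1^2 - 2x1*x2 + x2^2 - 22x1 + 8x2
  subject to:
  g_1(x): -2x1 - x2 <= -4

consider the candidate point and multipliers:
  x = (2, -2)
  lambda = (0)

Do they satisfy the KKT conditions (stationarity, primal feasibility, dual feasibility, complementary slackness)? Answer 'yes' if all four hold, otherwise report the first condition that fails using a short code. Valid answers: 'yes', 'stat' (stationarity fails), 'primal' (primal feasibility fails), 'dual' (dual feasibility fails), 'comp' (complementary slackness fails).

Gradient of f: grad f(x) = Q x + c = (0, 0)
Constraint values g_i(x) = a_i^T x - b_i:
  g_1((2, -2)) = 2
Stationarity residual: grad f(x) + sum_i lambda_i a_i = (0, 0)
  -> stationarity OK
Primal feasibility (all g_i <= 0): FAILS
Dual feasibility (all lambda_i >= 0): OK
Complementary slackness (lambda_i * g_i(x) = 0 for all i): OK

Verdict: the first failing condition is primal_feasibility -> primal.

primal


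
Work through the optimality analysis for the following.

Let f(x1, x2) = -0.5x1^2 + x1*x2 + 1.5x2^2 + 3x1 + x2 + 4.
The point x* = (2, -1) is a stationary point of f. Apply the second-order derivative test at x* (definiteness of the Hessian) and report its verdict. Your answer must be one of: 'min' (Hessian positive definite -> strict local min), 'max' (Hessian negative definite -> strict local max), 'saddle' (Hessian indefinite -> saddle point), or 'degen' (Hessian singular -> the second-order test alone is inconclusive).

Compute the Hessian H = grad^2 f:
  H = [[-1, 1], [1, 3]]
Verify stationarity: grad f(x*) = H x* + g = (0, 0).
Eigenvalues of H: -1.2361, 3.2361.
Eigenvalues have mixed signs, so H is indefinite -> x* is a saddle point.

saddle


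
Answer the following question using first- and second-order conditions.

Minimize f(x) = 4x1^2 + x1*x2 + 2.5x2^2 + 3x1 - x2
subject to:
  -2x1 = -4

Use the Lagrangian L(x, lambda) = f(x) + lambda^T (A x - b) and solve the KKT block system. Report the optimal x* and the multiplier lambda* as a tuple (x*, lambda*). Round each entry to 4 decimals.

Form the Lagrangian:
  L(x, lambda) = (1/2) x^T Q x + c^T x + lambda^T (A x - b)
Stationarity (grad_x L = 0): Q x + c + A^T lambda = 0.
Primal feasibility: A x = b.

This gives the KKT block system:
  [ Q   A^T ] [ x     ]   [-c ]
  [ A    0  ] [ lambda ] = [ b ]

Solving the linear system:
  x*      = (2, -0.2)
  lambda* = (9.4)
  f(x*)   = 21.9

x* = (2, -0.2), lambda* = (9.4)


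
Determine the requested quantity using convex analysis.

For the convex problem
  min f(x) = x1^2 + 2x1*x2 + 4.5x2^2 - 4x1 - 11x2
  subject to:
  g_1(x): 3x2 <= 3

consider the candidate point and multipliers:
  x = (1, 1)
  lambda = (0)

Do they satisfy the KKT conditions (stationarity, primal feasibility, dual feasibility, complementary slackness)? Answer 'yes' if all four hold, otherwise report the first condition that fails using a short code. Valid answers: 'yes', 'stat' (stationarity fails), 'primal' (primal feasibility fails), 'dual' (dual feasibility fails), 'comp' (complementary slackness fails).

Gradient of f: grad f(x) = Q x + c = (0, 0)
Constraint values g_i(x) = a_i^T x - b_i:
  g_1((1, 1)) = 0
Stationarity residual: grad f(x) + sum_i lambda_i a_i = (0, 0)
  -> stationarity OK
Primal feasibility (all g_i <= 0): OK
Dual feasibility (all lambda_i >= 0): OK
Complementary slackness (lambda_i * g_i(x) = 0 for all i): OK

Verdict: yes, KKT holds.

yes


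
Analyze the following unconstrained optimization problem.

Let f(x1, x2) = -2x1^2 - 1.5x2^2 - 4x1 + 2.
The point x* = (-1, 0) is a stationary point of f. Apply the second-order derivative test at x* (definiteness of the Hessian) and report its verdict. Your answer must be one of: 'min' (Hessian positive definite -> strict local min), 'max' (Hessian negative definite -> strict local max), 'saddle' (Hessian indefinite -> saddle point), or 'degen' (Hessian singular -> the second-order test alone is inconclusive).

Compute the Hessian H = grad^2 f:
  H = [[-4, 0], [0, -3]]
Verify stationarity: grad f(x*) = H x* + g = (0, 0).
Eigenvalues of H: -4, -3.
Both eigenvalues < 0, so H is negative definite -> x* is a strict local max.

max


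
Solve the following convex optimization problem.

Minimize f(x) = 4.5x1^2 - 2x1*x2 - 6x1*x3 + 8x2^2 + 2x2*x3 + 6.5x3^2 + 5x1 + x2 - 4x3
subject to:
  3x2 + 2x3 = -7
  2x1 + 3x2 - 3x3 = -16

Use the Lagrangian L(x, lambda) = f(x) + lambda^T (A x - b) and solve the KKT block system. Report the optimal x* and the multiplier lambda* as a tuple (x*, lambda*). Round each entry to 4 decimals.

Form the Lagrangian:
  L(x, lambda) = (1/2) x^T Q x + c^T x + lambda^T (A x - b)
Stationarity (grad_x L = 0): Q x + c + A^T lambda = 0.
Primal feasibility: A x = b.

This gives the KKT block system:
  [ Q   A^T ] [ x     ]   [-c ]
  [ A    0  ] [ lambda ] = [ b ]

Solving the linear system:
  x*      = (-2.4881, -2.8698, 0.8047)
  lambda* = (4.5361, 8.241)
  f(x*)   = 72.54

x* = (-2.4881, -2.8698, 0.8047), lambda* = (4.5361, 8.241)


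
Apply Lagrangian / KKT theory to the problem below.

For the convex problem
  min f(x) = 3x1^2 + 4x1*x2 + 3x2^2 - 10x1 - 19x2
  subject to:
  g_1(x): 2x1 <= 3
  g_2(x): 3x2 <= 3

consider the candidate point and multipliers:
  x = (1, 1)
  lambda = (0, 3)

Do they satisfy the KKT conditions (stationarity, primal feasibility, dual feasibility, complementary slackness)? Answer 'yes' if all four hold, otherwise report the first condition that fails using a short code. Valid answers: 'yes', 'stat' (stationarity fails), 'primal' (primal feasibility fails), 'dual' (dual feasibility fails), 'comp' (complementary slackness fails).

Gradient of f: grad f(x) = Q x + c = (0, -9)
Constraint values g_i(x) = a_i^T x - b_i:
  g_1((1, 1)) = -1
  g_2((1, 1)) = 0
Stationarity residual: grad f(x) + sum_i lambda_i a_i = (0, 0)
  -> stationarity OK
Primal feasibility (all g_i <= 0): OK
Dual feasibility (all lambda_i >= 0): OK
Complementary slackness (lambda_i * g_i(x) = 0 for all i): OK

Verdict: yes, KKT holds.

yes


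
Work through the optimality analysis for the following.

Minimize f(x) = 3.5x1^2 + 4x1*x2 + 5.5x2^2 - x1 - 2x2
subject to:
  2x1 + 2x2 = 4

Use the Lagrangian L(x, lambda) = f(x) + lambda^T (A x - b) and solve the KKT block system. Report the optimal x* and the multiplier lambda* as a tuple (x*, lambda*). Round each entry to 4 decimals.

Form the Lagrangian:
  L(x, lambda) = (1/2) x^T Q x + c^T x + lambda^T (A x - b)
Stationarity (grad_x L = 0): Q x + c + A^T lambda = 0.
Primal feasibility: A x = b.

This gives the KKT block system:
  [ Q   A^T ] [ x     ]   [-c ]
  [ A    0  ] [ lambda ] = [ b ]

Solving the linear system:
  x*      = (1.3, 0.7)
  lambda* = (-5.45)
  f(x*)   = 9.55

x* = (1.3, 0.7), lambda* = (-5.45)


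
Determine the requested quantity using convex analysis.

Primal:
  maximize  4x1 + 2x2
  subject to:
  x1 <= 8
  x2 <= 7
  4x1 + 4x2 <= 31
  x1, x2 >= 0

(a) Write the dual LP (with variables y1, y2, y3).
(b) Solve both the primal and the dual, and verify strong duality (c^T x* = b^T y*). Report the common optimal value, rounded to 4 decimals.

The standard primal-dual pair for 'max c^T x s.t. A x <= b, x >= 0' is:
  Dual:  min b^T y  s.t.  A^T y >= c,  y >= 0.

So the dual LP is:
  minimize  8y1 + 7y2 + 31y3
  subject to:
    y1 + 4y3 >= 4
    y2 + 4y3 >= 2
    y1, y2, y3 >= 0

Solving the primal: x* = (7.75, 0).
  primal value c^T x* = 31.
Solving the dual: y* = (0, 0, 1).
  dual value b^T y* = 31.
Strong duality: c^T x* = b^T y*. Confirmed.

31


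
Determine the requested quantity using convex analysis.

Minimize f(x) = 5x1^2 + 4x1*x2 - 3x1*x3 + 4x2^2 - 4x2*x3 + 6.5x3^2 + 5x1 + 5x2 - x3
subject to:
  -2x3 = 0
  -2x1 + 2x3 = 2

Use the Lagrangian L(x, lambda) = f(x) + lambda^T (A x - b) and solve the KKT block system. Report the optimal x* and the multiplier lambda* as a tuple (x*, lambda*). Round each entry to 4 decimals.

Form the Lagrangian:
  L(x, lambda) = (1/2) x^T Q x + c^T x + lambda^T (A x - b)
Stationarity (grad_x L = 0): Q x + c + A^T lambda = 0.
Primal feasibility: A x = b.

This gives the KKT block system:
  [ Q   A^T ] [ x     ]   [-c ]
  [ A    0  ] [ lambda ] = [ b ]

Solving the linear system:
  x*      = (-1, -0.125, 0)
  lambda* = (-1.5, -2.75)
  f(x*)   = -0.0625

x* = (-1, -0.125, 0), lambda* = (-1.5, -2.75)


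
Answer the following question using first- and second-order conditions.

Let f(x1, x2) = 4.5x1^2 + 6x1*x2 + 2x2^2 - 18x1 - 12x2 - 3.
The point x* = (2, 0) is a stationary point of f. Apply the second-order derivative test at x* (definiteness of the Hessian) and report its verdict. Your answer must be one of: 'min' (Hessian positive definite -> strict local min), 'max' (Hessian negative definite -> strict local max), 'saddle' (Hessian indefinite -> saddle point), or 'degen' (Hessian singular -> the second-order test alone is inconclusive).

Compute the Hessian H = grad^2 f:
  H = [[9, 6], [6, 4]]
Verify stationarity: grad f(x*) = H x* + g = (0, 0).
Eigenvalues of H: 0, 13.
H has a zero eigenvalue (singular; positive semidefinite but not definite), so H is neither positive definite, negative definite, nor indefinite. The second-order test alone is inconclusive -> degen.
(Indeed, f is constant along the null direction of H through x*, so x* is not a strict local extremum.)

degen


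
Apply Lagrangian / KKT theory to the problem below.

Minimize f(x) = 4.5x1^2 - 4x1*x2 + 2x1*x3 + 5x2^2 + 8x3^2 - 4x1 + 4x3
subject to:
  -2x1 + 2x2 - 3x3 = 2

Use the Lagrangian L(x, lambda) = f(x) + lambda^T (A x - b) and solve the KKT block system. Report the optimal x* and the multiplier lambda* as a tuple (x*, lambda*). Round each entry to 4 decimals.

Form the Lagrangian:
  L(x, lambda) = (1/2) x^T Q x + c^T x + lambda^T (A x - b)
Stationarity (grad_x L = 0): Q x + c + A^T lambda = 0.
Primal feasibility: A x = b.

This gives the KKT block system:
  [ Q   A^T ] [ x     ]   [-c ]
  [ A    0  ] [ lambda ] = [ b ]

Solving the linear system:
  x*      = (0.4364, 0.5091, -0.6182)
  lambda* = (-1.6727)
  f(x*)   = -0.4364

x* = (0.4364, 0.5091, -0.6182), lambda* = (-1.6727)


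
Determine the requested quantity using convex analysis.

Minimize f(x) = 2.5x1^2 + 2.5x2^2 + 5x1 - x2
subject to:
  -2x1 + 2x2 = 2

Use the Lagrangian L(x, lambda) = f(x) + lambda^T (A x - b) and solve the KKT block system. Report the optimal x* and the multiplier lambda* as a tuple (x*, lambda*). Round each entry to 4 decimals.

Form the Lagrangian:
  L(x, lambda) = (1/2) x^T Q x + c^T x + lambda^T (A x - b)
Stationarity (grad_x L = 0): Q x + c + A^T lambda = 0.
Primal feasibility: A x = b.

This gives the KKT block system:
  [ Q   A^T ] [ x     ]   [-c ]
  [ A    0  ] [ lambda ] = [ b ]

Solving the linear system:
  x*      = (-0.9, 0.1)
  lambda* = (0.25)
  f(x*)   = -2.55

x* = (-0.9, 0.1), lambda* = (0.25)


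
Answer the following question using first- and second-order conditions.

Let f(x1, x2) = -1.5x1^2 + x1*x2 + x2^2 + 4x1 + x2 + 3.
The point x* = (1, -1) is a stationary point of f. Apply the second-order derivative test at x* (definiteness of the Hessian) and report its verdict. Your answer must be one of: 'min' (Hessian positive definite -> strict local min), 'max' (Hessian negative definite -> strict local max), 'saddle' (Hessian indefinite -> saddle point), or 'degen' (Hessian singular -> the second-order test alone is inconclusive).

Compute the Hessian H = grad^2 f:
  H = [[-3, 1], [1, 2]]
Verify stationarity: grad f(x*) = H x* + g = (0, 0).
Eigenvalues of H: -3.1926, 2.1926.
Eigenvalues have mixed signs, so H is indefinite -> x* is a saddle point.

saddle


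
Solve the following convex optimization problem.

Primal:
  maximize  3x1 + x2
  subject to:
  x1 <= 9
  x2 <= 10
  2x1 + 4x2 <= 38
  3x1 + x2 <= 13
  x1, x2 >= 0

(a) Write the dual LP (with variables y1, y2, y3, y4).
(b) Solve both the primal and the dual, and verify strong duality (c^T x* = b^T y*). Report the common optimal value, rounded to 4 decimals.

The standard primal-dual pair for 'max c^T x s.t. A x <= b, x >= 0' is:
  Dual:  min b^T y  s.t.  A^T y >= c,  y >= 0.

So the dual LP is:
  minimize  9y1 + 10y2 + 38y3 + 13y4
  subject to:
    y1 + 2y3 + 3y4 >= 3
    y2 + 4y3 + y4 >= 1
    y1, y2, y3, y4 >= 0

Solving the primal: x* = (1.4, 8.8).
  primal value c^T x* = 13.
Solving the dual: y* = (0, 0, 0, 1).
  dual value b^T y* = 13.
Strong duality: c^T x* = b^T y*. Confirmed.

13


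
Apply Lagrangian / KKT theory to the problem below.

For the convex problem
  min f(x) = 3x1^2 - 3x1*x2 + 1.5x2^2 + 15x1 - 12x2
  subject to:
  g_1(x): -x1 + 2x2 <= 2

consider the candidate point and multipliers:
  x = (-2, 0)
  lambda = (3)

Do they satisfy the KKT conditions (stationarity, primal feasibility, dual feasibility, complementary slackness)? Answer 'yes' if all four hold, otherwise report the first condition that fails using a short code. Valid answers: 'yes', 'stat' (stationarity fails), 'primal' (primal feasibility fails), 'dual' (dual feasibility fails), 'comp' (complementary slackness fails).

Gradient of f: grad f(x) = Q x + c = (3, -6)
Constraint values g_i(x) = a_i^T x - b_i:
  g_1((-2, 0)) = 0
Stationarity residual: grad f(x) + sum_i lambda_i a_i = (0, 0)
  -> stationarity OK
Primal feasibility (all g_i <= 0): OK
Dual feasibility (all lambda_i >= 0): OK
Complementary slackness (lambda_i * g_i(x) = 0 for all i): OK

Verdict: yes, KKT holds.

yes


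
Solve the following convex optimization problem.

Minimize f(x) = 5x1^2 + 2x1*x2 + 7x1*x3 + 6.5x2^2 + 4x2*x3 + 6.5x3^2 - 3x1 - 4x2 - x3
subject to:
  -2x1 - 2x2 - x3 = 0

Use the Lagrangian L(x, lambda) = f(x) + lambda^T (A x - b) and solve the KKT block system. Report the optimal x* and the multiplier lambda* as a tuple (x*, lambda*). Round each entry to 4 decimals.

Form the Lagrangian:
  L(x, lambda) = (1/2) x^T Q x + c^T x + lambda^T (A x - b)
Stationarity (grad_x L = 0): Q x + c + A^T lambda = 0.
Primal feasibility: A x = b.

This gives the KKT block system:
  [ Q   A^T ] [ x     ]   [-c ]
  [ A    0  ] [ lambda ] = [ b ]

Solving the linear system:
  x*      = (-0.0234, 0.0561, -0.0654)
  lambda* = (-1.7897)
  f(x*)   = -0.0444

x* = (-0.0234, 0.0561, -0.0654), lambda* = (-1.7897)


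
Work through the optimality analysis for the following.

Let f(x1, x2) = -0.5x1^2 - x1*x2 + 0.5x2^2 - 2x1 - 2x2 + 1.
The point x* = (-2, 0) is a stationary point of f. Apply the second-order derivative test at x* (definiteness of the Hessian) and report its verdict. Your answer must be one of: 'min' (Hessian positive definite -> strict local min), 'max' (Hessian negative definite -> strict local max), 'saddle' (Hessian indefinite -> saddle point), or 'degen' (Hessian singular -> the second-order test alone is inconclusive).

Compute the Hessian H = grad^2 f:
  H = [[-1, -1], [-1, 1]]
Verify stationarity: grad f(x*) = H x* + g = (0, 0).
Eigenvalues of H: -1.4142, 1.4142.
Eigenvalues have mixed signs, so H is indefinite -> x* is a saddle point.

saddle


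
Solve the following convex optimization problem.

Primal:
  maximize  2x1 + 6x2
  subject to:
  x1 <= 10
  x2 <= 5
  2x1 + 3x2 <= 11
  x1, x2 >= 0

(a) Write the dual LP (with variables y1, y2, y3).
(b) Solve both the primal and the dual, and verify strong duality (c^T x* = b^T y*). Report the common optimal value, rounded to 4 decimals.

The standard primal-dual pair for 'max c^T x s.t. A x <= b, x >= 0' is:
  Dual:  min b^T y  s.t.  A^T y >= c,  y >= 0.

So the dual LP is:
  minimize  10y1 + 5y2 + 11y3
  subject to:
    y1 + 2y3 >= 2
    y2 + 3y3 >= 6
    y1, y2, y3 >= 0

Solving the primal: x* = (0, 3.6667).
  primal value c^T x* = 22.
Solving the dual: y* = (0, 0, 2).
  dual value b^T y* = 22.
Strong duality: c^T x* = b^T y*. Confirmed.

22


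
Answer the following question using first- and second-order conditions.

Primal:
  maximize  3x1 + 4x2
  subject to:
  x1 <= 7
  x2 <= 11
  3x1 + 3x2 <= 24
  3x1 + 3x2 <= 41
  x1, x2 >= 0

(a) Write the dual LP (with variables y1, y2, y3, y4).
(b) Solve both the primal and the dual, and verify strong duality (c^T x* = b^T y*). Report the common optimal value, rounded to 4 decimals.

The standard primal-dual pair for 'max c^T x s.t. A x <= b, x >= 0' is:
  Dual:  min b^T y  s.t.  A^T y >= c,  y >= 0.

So the dual LP is:
  minimize  7y1 + 11y2 + 24y3 + 41y4
  subject to:
    y1 + 3y3 + 3y4 >= 3
    y2 + 3y3 + 3y4 >= 4
    y1, y2, y3, y4 >= 0

Solving the primal: x* = (0, 8).
  primal value c^T x* = 32.
Solving the dual: y* = (0, 0, 1.3333, 0).
  dual value b^T y* = 32.
Strong duality: c^T x* = b^T y*. Confirmed.

32


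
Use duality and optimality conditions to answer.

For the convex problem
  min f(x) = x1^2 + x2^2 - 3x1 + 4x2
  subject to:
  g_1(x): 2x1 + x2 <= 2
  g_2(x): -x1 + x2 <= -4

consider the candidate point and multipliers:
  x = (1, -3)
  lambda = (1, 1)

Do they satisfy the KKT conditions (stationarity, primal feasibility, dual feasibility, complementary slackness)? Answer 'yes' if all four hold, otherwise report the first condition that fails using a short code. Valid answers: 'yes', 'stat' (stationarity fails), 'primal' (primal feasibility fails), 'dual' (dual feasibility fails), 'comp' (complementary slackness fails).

Gradient of f: grad f(x) = Q x + c = (-1, -2)
Constraint values g_i(x) = a_i^T x - b_i:
  g_1((1, -3)) = -3
  g_2((1, -3)) = 0
Stationarity residual: grad f(x) + sum_i lambda_i a_i = (0, 0)
  -> stationarity OK
Primal feasibility (all g_i <= 0): OK
Dual feasibility (all lambda_i >= 0): OK
Complementary slackness (lambda_i * g_i(x) = 0 for all i): FAILS

Verdict: the first failing condition is complementary_slackness -> comp.

comp


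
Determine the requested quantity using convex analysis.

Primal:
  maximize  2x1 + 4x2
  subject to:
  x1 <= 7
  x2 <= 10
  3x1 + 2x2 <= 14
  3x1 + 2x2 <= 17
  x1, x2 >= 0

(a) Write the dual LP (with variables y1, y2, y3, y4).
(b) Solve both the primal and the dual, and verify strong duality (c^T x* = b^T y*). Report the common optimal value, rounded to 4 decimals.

The standard primal-dual pair for 'max c^T x s.t. A x <= b, x >= 0' is:
  Dual:  min b^T y  s.t.  A^T y >= c,  y >= 0.

So the dual LP is:
  minimize  7y1 + 10y2 + 14y3 + 17y4
  subject to:
    y1 + 3y3 + 3y4 >= 2
    y2 + 2y3 + 2y4 >= 4
    y1, y2, y3, y4 >= 0

Solving the primal: x* = (0, 7).
  primal value c^T x* = 28.
Solving the dual: y* = (0, 0, 2, 0).
  dual value b^T y* = 28.
Strong duality: c^T x* = b^T y*. Confirmed.

28


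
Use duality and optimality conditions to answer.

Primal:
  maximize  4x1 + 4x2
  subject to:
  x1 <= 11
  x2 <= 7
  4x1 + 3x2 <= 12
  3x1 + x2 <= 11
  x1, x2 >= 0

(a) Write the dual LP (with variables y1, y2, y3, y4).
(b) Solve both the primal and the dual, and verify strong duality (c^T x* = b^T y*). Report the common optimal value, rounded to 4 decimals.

The standard primal-dual pair for 'max c^T x s.t. A x <= b, x >= 0' is:
  Dual:  min b^T y  s.t.  A^T y >= c,  y >= 0.

So the dual LP is:
  minimize  11y1 + 7y2 + 12y3 + 11y4
  subject to:
    y1 + 4y3 + 3y4 >= 4
    y2 + 3y3 + y4 >= 4
    y1, y2, y3, y4 >= 0

Solving the primal: x* = (0, 4).
  primal value c^T x* = 16.
Solving the dual: y* = (0, 0, 1.3333, 0).
  dual value b^T y* = 16.
Strong duality: c^T x* = b^T y*. Confirmed.

16


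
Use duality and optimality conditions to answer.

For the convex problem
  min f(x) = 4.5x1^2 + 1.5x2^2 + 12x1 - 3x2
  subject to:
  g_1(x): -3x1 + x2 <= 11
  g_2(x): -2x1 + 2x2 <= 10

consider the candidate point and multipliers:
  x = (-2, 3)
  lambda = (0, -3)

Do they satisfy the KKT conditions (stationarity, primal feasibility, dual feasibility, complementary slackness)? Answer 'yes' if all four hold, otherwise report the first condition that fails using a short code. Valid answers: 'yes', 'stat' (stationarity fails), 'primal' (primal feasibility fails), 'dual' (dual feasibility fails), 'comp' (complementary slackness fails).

Gradient of f: grad f(x) = Q x + c = (-6, 6)
Constraint values g_i(x) = a_i^T x - b_i:
  g_1((-2, 3)) = -2
  g_2((-2, 3)) = 0
Stationarity residual: grad f(x) + sum_i lambda_i a_i = (0, 0)
  -> stationarity OK
Primal feasibility (all g_i <= 0): OK
Dual feasibility (all lambda_i >= 0): FAILS
Complementary slackness (lambda_i * g_i(x) = 0 for all i): OK

Verdict: the first failing condition is dual_feasibility -> dual.

dual


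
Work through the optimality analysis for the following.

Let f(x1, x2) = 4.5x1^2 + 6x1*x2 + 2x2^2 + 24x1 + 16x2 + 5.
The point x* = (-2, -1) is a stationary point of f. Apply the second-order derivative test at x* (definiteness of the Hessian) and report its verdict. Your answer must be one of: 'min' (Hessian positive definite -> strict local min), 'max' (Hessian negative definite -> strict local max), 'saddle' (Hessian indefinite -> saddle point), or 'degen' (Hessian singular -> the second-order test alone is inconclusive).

Compute the Hessian H = grad^2 f:
  H = [[9, 6], [6, 4]]
Verify stationarity: grad f(x*) = H x* + g = (0, 0).
Eigenvalues of H: 0, 13.
H has a zero eigenvalue (singular; positive semidefinite but not definite), so H is neither positive definite, negative definite, nor indefinite. The second-order test alone is inconclusive -> degen.
(Indeed, f is constant along the null direction of H through x*, so x* is not a strict local extremum.)

degen


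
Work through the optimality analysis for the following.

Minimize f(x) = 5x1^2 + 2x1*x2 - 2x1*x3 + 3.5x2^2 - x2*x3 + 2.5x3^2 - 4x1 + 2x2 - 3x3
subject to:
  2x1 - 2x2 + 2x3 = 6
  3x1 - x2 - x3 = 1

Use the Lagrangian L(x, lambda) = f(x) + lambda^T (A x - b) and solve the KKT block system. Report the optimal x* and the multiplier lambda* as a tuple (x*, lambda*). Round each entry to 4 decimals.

Form the Lagrangian:
  L(x, lambda) = (1/2) x^T Q x + c^T x + lambda^T (A x - b)
Stationarity (grad_x L = 0): Q x + c + A^T lambda = 0.
Primal feasibility: A x = b.

This gives the KKT block system:
  [ Q   A^T ] [ x     ]   [-c ]
  [ A    0  ] [ lambda ] = [ b ]

Solving the linear system:
  x*      = (0.7442, -0.5116, 1.7442)
  lambda* = (-1.6453, 1.4535)
  f(x*)   = -0.407

x* = (0.7442, -0.5116, 1.7442), lambda* = (-1.6453, 1.4535)


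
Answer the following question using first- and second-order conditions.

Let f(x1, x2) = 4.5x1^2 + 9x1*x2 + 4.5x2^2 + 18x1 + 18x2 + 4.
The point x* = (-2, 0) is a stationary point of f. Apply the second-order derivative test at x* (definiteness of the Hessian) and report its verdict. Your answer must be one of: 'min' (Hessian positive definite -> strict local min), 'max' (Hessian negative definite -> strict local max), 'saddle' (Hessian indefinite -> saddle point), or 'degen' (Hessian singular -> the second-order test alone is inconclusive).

Compute the Hessian H = grad^2 f:
  H = [[9, 9], [9, 9]]
Verify stationarity: grad f(x*) = H x* + g = (0, 0).
Eigenvalues of H: 0, 18.
H has a zero eigenvalue (singular; positive semidefinite but not definite), so H is neither positive definite, negative definite, nor indefinite. The second-order test alone is inconclusive -> degen.
(Indeed, f is constant along the null direction of H through x*, so x* is not a strict local extremum.)

degen


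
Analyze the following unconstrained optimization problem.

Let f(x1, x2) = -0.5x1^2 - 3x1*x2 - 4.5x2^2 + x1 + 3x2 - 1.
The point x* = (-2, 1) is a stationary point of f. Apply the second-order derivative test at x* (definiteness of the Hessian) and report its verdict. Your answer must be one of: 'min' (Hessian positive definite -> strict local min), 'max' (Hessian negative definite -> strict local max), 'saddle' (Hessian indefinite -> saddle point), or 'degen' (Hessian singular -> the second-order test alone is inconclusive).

Compute the Hessian H = grad^2 f:
  H = [[-1, -3], [-3, -9]]
Verify stationarity: grad f(x*) = H x* + g = (0, 0).
Eigenvalues of H: -10, 0.
H has a zero eigenvalue (singular; negative semidefinite but not definite), so H is neither positive definite, negative definite, nor indefinite. The second-order test alone is inconclusive -> degen.
(Indeed, f is constant along the null direction of H through x*, so x* is not a strict local extremum.)

degen


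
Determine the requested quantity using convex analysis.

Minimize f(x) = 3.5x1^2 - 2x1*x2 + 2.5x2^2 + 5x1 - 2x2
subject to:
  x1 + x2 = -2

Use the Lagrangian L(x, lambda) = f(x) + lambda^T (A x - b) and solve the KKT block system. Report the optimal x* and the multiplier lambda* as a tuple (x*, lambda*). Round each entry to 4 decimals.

Form the Lagrangian:
  L(x, lambda) = (1/2) x^T Q x + c^T x + lambda^T (A x - b)
Stationarity (grad_x L = 0): Q x + c + A^T lambda = 0.
Primal feasibility: A x = b.

This gives the KKT block system:
  [ Q   A^T ] [ x     ]   [-c ]
  [ A    0  ] [ lambda ] = [ b ]

Solving the linear system:
  x*      = (-1.3125, -0.6875)
  lambda* = (2.8125)
  f(x*)   = 0.2188

x* = (-1.3125, -0.6875), lambda* = (2.8125)


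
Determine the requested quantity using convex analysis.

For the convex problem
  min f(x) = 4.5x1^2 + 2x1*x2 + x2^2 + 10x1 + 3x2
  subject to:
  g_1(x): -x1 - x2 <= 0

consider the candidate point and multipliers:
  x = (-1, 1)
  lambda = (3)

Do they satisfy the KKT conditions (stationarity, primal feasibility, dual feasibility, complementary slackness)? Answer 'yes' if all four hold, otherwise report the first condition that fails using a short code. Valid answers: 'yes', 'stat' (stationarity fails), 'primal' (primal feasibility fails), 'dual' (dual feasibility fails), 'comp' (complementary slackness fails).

Gradient of f: grad f(x) = Q x + c = (3, 3)
Constraint values g_i(x) = a_i^T x - b_i:
  g_1((-1, 1)) = 0
Stationarity residual: grad f(x) + sum_i lambda_i a_i = (0, 0)
  -> stationarity OK
Primal feasibility (all g_i <= 0): OK
Dual feasibility (all lambda_i >= 0): OK
Complementary slackness (lambda_i * g_i(x) = 0 for all i): OK

Verdict: yes, KKT holds.

yes


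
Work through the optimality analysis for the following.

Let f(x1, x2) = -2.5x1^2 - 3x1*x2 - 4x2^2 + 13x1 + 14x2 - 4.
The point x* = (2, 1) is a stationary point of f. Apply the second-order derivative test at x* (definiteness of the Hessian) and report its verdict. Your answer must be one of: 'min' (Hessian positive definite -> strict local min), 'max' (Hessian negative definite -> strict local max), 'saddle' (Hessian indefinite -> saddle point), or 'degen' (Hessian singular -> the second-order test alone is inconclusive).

Compute the Hessian H = grad^2 f:
  H = [[-5, -3], [-3, -8]]
Verify stationarity: grad f(x*) = H x* + g = (0, 0).
Eigenvalues of H: -9.8541, -3.1459.
Both eigenvalues < 0, so H is negative definite -> x* is a strict local max.

max


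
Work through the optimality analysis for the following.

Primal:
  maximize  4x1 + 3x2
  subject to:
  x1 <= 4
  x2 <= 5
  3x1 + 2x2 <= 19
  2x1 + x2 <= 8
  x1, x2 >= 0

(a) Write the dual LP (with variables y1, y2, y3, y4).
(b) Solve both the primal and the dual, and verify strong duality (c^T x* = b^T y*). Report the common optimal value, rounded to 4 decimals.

The standard primal-dual pair for 'max c^T x s.t. A x <= b, x >= 0' is:
  Dual:  min b^T y  s.t.  A^T y >= c,  y >= 0.

So the dual LP is:
  minimize  4y1 + 5y2 + 19y3 + 8y4
  subject to:
    y1 + 3y3 + 2y4 >= 4
    y2 + 2y3 + y4 >= 3
    y1, y2, y3, y4 >= 0

Solving the primal: x* = (1.5, 5).
  primal value c^T x* = 21.
Solving the dual: y* = (0, 1, 0, 2).
  dual value b^T y* = 21.
Strong duality: c^T x* = b^T y*. Confirmed.

21


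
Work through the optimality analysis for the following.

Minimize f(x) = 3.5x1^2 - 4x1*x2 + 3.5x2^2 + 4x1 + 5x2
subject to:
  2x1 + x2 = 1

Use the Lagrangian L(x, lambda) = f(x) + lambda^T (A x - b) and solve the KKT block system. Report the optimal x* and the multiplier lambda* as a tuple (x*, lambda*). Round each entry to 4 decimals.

Form the Lagrangian:
  L(x, lambda) = (1/2) x^T Q x + c^T x + lambda^T (A x - b)
Stationarity (grad_x L = 0): Q x + c + A^T lambda = 0.
Primal feasibility: A x = b.

This gives the KKT block system:
  [ Q   A^T ] [ x     ]   [-c ]
  [ A    0  ] [ lambda ] = [ b ]

Solving the linear system:
  x*      = (0.4706, 0.0588)
  lambda* = (-3.5294)
  f(x*)   = 2.8529

x* = (0.4706, 0.0588), lambda* = (-3.5294)


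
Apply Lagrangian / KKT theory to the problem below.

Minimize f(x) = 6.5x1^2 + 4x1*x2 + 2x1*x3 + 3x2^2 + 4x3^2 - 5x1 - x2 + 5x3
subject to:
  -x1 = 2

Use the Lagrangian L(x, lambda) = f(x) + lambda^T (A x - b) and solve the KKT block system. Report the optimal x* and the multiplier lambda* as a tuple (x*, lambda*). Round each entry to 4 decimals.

Form the Lagrangian:
  L(x, lambda) = (1/2) x^T Q x + c^T x + lambda^T (A x - b)
Stationarity (grad_x L = 0): Q x + c + A^T lambda = 0.
Primal feasibility: A x = b.

This gives the KKT block system:
  [ Q   A^T ] [ x     ]   [-c ]
  [ A    0  ] [ lambda ] = [ b ]

Solving the linear system:
  x*      = (-2, 1.5, -0.125)
  lambda* = (-25.25)
  f(x*)   = 29.1875

x* = (-2, 1.5, -0.125), lambda* = (-25.25)


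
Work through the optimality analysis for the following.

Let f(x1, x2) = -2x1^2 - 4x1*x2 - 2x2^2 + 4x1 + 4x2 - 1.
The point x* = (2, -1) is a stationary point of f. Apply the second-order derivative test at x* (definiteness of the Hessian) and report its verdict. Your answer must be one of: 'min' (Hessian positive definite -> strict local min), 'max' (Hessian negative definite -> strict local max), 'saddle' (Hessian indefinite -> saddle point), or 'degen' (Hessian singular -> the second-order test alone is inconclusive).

Compute the Hessian H = grad^2 f:
  H = [[-4, -4], [-4, -4]]
Verify stationarity: grad f(x*) = H x* + g = (0, 0).
Eigenvalues of H: -8, 0.
H has a zero eigenvalue (singular; negative semidefinite but not definite), so H is neither positive definite, negative definite, nor indefinite. The second-order test alone is inconclusive -> degen.
(Indeed, f is constant along the null direction of H through x*, so x* is not a strict local extremum.)

degen


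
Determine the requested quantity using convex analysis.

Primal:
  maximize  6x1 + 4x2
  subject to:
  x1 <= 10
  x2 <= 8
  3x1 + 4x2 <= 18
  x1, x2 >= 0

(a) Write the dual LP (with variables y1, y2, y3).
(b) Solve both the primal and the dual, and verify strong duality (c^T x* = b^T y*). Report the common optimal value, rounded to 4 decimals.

The standard primal-dual pair for 'max c^T x s.t. A x <= b, x >= 0' is:
  Dual:  min b^T y  s.t.  A^T y >= c,  y >= 0.

So the dual LP is:
  minimize  10y1 + 8y2 + 18y3
  subject to:
    y1 + 3y3 >= 6
    y2 + 4y3 >= 4
    y1, y2, y3 >= 0

Solving the primal: x* = (6, 0).
  primal value c^T x* = 36.
Solving the dual: y* = (0, 0, 2).
  dual value b^T y* = 36.
Strong duality: c^T x* = b^T y*. Confirmed.

36


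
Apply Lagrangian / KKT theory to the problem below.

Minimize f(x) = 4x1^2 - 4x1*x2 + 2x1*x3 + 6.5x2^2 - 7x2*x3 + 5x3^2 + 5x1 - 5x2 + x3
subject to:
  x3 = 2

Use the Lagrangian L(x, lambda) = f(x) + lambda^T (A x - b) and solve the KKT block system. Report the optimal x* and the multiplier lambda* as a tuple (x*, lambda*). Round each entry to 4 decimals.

Form the Lagrangian:
  L(x, lambda) = (1/2) x^T Q x + c^T x + lambda^T (A x - b)
Stationarity (grad_x L = 0): Q x + c + A^T lambda = 0.
Primal feasibility: A x = b.

This gives the KKT block system:
  [ Q   A^T ] [ x     ]   [-c ]
  [ A    0  ] [ lambda ] = [ b ]

Solving the linear system:
  x*      = (-0.4659, 1.3182, 2)
  lambda* = (-10.8409)
  f(x*)   = 7.3807

x* = (-0.4659, 1.3182, 2), lambda* = (-10.8409)
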